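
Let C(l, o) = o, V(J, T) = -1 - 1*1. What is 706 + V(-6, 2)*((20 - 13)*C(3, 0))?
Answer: 706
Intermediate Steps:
V(J, T) = -2 (V(J, T) = -1 - 1 = -2)
706 + V(-6, 2)*((20 - 13)*C(3, 0)) = 706 - 2*(20 - 13)*0 = 706 - 14*0 = 706 - 2*0 = 706 + 0 = 706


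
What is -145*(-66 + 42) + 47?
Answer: 3527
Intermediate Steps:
-145*(-66 + 42) + 47 = -145*(-24) + 47 = 3480 + 47 = 3527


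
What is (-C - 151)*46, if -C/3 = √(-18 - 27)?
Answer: -6946 + 414*I*√5 ≈ -6946.0 + 925.73*I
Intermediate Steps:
C = -9*I*√5 (C = -3*√(-18 - 27) = -9*I*√5 ≈ -20.125*I)
(-C - 151)*46 = (-(-9)*I*√5 - 151)*46 = (9*I*√5 - 151)*46 = (-151 + 9*I*√5)*46 = -6946 + 414*I*√5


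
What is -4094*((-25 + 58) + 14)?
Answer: -192418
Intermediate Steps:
-4094*((-25 + 58) + 14) = -4094*(33 + 14) = -4094*47 = -192418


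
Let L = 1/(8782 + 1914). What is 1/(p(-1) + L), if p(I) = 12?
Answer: 10696/128353 ≈ 0.083333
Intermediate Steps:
L = 1/10696 ≈ 9.3493e-5
1/(p(-1) + L) = 1/(12 + 1/10696) = 1/(128353/10696) = 10696/128353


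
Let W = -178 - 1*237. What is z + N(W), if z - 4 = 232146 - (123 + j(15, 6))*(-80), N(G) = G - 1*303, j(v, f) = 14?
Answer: 242392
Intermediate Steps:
W = -415 (W = -178 - 237 = -415)
N(G) = -303 + G (N(G) = G - 303 = -303 + G)
z = 243110 (z = 4 + (232146 - (123 + 14)*(-80)) = 4 + (232146 - 137*(-80)) = 4 + (232146 - 1*(-10960)) = 4 + (232146 + 10960) = 4 + 243106 = 243110)
z + N(W) = 243110 + (-303 - 415) = 243110 - 718 = 242392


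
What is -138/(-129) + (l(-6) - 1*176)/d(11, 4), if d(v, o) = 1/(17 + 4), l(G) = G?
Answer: -164300/43 ≈ -3820.9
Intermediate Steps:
d(v, o) = 1/21
-138/(-129) + (l(-6) - 1*176)/d(11, 4) = -138/(-129) + (-6 - 1*176)/(1/21) = -138*(-1/129) + (-6 - 176)*21 = 46/43 - 182*21 = 46/43 - 3822 = -164300/43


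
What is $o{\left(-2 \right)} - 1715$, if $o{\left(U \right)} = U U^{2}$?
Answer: $-1723$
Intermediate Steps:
$o{\left(U \right)} = U^{3}$
$o{\left(-2 \right)} - 1715 = \left(-2\right)^{3} - 1715 = -8 - 1715 = -1723$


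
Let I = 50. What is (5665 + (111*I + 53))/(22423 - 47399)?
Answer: -2817/6244 ≈ -0.45115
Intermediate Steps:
(5665 + (111*I + 53))/(22423 - 47399) = (5665 + (111*50 + 53))/(22423 - 47399) = (5665 + (5550 + 53))/(-24976) = (5665 + 5603)*(-1/24976) = 11268*(-1/24976) = -2817/6244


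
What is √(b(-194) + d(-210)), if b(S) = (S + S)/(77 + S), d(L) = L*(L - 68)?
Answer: 16*√346879/39 ≈ 241.63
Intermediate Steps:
d(L) = L*(-68 + L)
b(S) = 2*S/(77 + S) (b(S) = (2*S)/(77 + S) = 2*S/(77 + S))
√(b(-194) + d(-210)) = √(2*(-194)/(77 - 194) - 210*(-68 - 210)) = √(2*(-194)/(-117) - 210*(-278)) = √(2*(-194)*(-1/117) + 58380) = √(388/117 + 58380) = √(6830848/117) = 16*√346879/39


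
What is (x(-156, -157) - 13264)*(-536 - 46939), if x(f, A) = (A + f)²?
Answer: -4021369875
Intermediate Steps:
(x(-156, -157) - 13264)*(-536 - 46939) = ((-157 - 156)² - 13264)*(-536 - 46939) = ((-313)² - 13264)*(-47475) = (97969 - 13264)*(-47475) = 84705*(-47475) = -4021369875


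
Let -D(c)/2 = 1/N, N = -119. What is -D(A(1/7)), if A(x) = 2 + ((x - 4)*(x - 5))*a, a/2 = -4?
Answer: -2/119 ≈ -0.016807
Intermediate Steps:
a = -8 (a = 2*(-4) = -8)
A(x) = 2 - 8*(-5 + x)*(-4 + x) (A(x) = 2 + ((x - 4)*(x - 5))*(-8) = 2 + ((-4 + x)*(-5 + x))*(-8) = 2 + ((-5 + x)*(-4 + x))*(-8) = 2 - 8*(-5 + x)*(-4 + x))
D(c) = 2/119 (D(c) = -2/(-119) = -2*(-1/119) = 2/119)
-D(A(1/7)) = -1*2/119 = -2/119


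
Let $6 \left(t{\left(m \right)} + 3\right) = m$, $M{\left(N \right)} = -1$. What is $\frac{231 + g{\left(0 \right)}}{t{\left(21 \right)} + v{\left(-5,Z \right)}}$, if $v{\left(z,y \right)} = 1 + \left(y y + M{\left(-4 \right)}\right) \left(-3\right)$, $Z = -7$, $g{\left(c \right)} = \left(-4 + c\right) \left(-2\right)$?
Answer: $- \frac{478}{285} \approx -1.6772$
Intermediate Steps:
$g{\left(c \right)} = 8 - 2 c$
$t{\left(m \right)} = -3 + \frac{m}{6}$
$v{\left(z,y \right)} = 4 - 3 y^{2}$ ($v{\left(z,y \right)} = 1 + \left(y y - 1\right) \left(-3\right) = 1 + \left(y^{2} - 1\right) \left(-3\right) = 1 + \left(-1 + y^{2}\right) \left(-3\right) = 1 - \left(-3 + 3 y^{2}\right) = 4 - 3 y^{2}$)
$\frac{231 + g{\left(0 \right)}}{t{\left(21 \right)} + v{\left(-5,Z \right)}} = \frac{231 + \left(8 - 0\right)}{\left(-3 + \frac{1}{6} \cdot 21\right) + \left(4 - 3 \left(-7\right)^{2}\right)} = \frac{231 + \left(8 + 0\right)}{\left(-3 + \frac{7}{2}\right) + \left(4 - 147\right)} = \frac{231 + 8}{\frac{1}{2} + \left(4 - 147\right)} = \frac{239}{\frac{1}{2} - 143} = \frac{239}{- \frac{285}{2}} = 239 \left(- \frac{2}{285}\right) = - \frac{478}{285}$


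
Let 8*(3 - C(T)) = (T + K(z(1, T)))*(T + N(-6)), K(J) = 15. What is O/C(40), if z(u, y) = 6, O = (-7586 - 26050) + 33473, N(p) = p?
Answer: 652/923 ≈ 0.70639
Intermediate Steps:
O = -163 (O = -33636 + 33473 = -163)
C(T) = 3 - (-6 + T)*(15 + T)/8 (C(T) = 3 - (T + 15)*(T - 6)/8 = 3 - (15 + T)*(-6 + T)/8 = 3 - (-6 + T)*(15 + T)/8)
O/C(40) = -163/(57/4 - 9/8*40 - ⅛*40²) = -163/(57/4 - 45 - ⅛*1600) = -163/(57/4 - 45 - 200) = -163/(-923/4) = -163*(-4/923) = 652/923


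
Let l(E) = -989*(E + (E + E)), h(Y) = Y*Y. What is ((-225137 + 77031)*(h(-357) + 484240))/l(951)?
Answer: 90594811034/2821617 ≈ 32107.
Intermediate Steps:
h(Y) = Y²
l(E) = -2967*E (l(E) = -989*(E + 2*E) = -2967*E)
((-225137 + 77031)*(h(-357) + 484240))/l(951) = ((-225137 + 77031)*((-357)² + 484240))/((-2967*951)) = -148106*(127449 + 484240)/(-2821617) = -148106*611689*(-1/2821617) = -90594811034*(-1/2821617) = 90594811034/2821617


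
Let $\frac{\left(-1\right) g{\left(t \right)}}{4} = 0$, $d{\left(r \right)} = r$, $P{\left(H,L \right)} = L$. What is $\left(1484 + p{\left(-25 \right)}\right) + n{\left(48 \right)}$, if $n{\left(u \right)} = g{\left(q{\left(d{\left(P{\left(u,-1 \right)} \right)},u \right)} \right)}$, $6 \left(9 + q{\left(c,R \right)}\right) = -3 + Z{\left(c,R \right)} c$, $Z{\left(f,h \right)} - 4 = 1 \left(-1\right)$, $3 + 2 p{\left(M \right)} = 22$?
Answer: $\frac{2987}{2} \approx 1493.5$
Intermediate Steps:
$p{\left(M \right)} = \frac{19}{2}$ ($p{\left(M \right)} = - \frac{3}{2} + \frac{1}{2} \cdot 22 = - \frac{3}{2} + 11 = \frac{19}{2}$)
$Z{\left(f,h \right)} = 3$ ($Z{\left(f,h \right)} = 4 + 1 \left(-1\right) = 4 - 1 = 3$)
$q{\left(c,R \right)} = - \frac{19}{2} + \frac{c}{2}$ ($q{\left(c,R \right)} = -9 + \frac{-3 + 3 c}{6} = -9 + \left(- \frac{1}{2} + \frac{c}{2}\right) = - \frac{19}{2} + \frac{c}{2}$)
$g{\left(t \right)} = 0$ ($g{\left(t \right)} = \left(-4\right) 0 = 0$)
$n{\left(u \right)} = 0$
$\left(1484 + p{\left(-25 \right)}\right) + n{\left(48 \right)} = \left(1484 + \frac{19}{2}\right) + 0 = \frac{2987}{2} + 0 = \frac{2987}{2}$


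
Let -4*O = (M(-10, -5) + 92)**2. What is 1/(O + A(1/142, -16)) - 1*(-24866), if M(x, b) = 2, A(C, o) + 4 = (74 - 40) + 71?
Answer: 52417527/2108 ≈ 24866.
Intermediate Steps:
A(C, o) = 101 (A(C, o) = -4 + ((74 - 40) + 71) = -4 + (34 + 71) = -4 + 105 = 101)
O = -2209 (O = -(2 + 92)**2/4 = -1/4*94**2 = -1/4*8836 = -2209)
1/(O + A(1/142, -16)) - 1*(-24866) = 1/(-2209 + 101) - 1*(-24866) = 1/(-2108) + 24866 = -1/2108 + 24866 = 52417527/2108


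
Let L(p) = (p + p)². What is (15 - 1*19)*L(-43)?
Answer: -29584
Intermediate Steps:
L(p) = 4*p² (L(p) = (2*p)² = 4*p²)
(15 - 1*19)*L(-43) = (15 - 1*19)*(4*(-43)²) = (15 - 19)*(4*1849) = -4*7396 = -29584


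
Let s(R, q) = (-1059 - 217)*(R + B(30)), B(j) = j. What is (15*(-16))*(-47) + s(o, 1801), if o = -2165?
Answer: 2735540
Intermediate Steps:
s(R, q) = -38280 - 1276*R (s(R, q) = (-1059 - 217)*(R + 30) = -1276*(30 + R) = -38280 - 1276*R)
(15*(-16))*(-47) + s(o, 1801) = (15*(-16))*(-47) + (-38280 - 1276*(-2165)) = -240*(-47) + (-38280 + 2762540) = 11280 + 2724260 = 2735540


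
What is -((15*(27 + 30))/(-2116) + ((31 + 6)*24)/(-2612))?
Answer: 1028067/1381748 ≈ 0.74403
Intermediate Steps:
-((15*(27 + 30))/(-2116) + ((31 + 6)*24)/(-2612)) = -((15*57)*(-1/2116) + (37*24)*(-1/2612)) = -(855*(-1/2116) + 888*(-1/2612)) = -(-855/2116 - 222/653) = -1*(-1028067/1381748) = 1028067/1381748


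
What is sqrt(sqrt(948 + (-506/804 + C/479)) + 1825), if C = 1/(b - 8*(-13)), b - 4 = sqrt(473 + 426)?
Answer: sqrt(1825 + sqrt(380843/402 + 1/(479*(108 + sqrt(899))))) ≈ 43.079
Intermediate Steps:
b = 4 + sqrt(899) (b = 4 + sqrt(473 + 426) = 4 + sqrt(899) ≈ 33.983)
C = 1/(108 + sqrt(899)) (C = 1/((4 + sqrt(899)) - 8*(-13)) = 1/((4 + sqrt(899)) + 104) = 1/(108 + sqrt(899)) ≈ 0.0072473)
sqrt(sqrt(948 + (-506/804 + C/479)) + 1825) = sqrt(sqrt(948 + (-506/804 + (108/10765 - sqrt(899)/10765)/479)) + 1825) = sqrt(sqrt(948 + (-506*1/804 + (108/10765 - sqrt(899)/10765)*(1/479))) + 1825) = sqrt(sqrt(948 + (-253/402 + (108/5156435 - sqrt(899)/5156435))) + 1825) = sqrt(sqrt(948 + (-1304534639/2072886870 - sqrt(899)/5156435)) + 1825) = sqrt(sqrt(1963792218121/2072886870 - sqrt(899)/5156435) + 1825) = sqrt(1825 + sqrt(1963792218121/2072886870 - sqrt(899)/5156435))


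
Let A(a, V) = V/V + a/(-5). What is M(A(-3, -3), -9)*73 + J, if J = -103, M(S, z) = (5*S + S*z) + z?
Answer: -6136/5 ≈ -1227.2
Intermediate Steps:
A(a, V) = 1 - a/5 (A(a, V) = 1 + a*(-1/5) = 1 - a/5)
M(S, z) = z + 5*S + S*z
M(A(-3, -3), -9)*73 + J = (-9 + 5*(1 - 1/5*(-3)) + (1 - 1/5*(-3))*(-9))*73 - 103 = (-9 + 5*(1 + 3/5) + (1 + 3/5)*(-9))*73 - 103 = (-9 + 5*(8/5) + (8/5)*(-9))*73 - 103 = (-9 + 8 - 72/5)*73 - 103 = -77/5*73 - 103 = -5621/5 - 103 = -6136/5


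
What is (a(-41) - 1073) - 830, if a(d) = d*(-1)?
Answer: -1862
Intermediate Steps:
a(d) = -d
(a(-41) - 1073) - 830 = (-1*(-41) - 1073) - 830 = (41 - 1073) - 830 = -1032 - 830 = -1862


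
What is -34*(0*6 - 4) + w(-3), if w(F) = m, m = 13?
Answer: 149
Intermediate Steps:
w(F) = 13
-34*(0*6 - 4) + w(-3) = -34*(0*6 - 4) + 13 = -34*(0 - 4) + 13 = -34*(-4) + 13 = 136 + 13 = 149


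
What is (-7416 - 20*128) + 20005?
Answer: 10029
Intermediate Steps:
(-7416 - 20*128) + 20005 = (-7416 - 2560) + 20005 = -9976 + 20005 = 10029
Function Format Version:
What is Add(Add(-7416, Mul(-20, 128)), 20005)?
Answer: 10029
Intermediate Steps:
Add(Add(-7416, Mul(-20, 128)), 20005) = Add(Add(-7416, -2560), 20005) = Add(-9976, 20005) = 10029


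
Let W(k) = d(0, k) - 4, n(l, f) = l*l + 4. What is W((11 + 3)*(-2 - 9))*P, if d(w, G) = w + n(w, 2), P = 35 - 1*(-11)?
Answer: 0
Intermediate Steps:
P = 46 (P = 35 + 11 = 46)
n(l, f) = 4 + l² (n(l, f) = l² + 4 = 4 + l²)
d(w, G) = 4 + w + w² (d(w, G) = w + (4 + w²) = 4 + w + w²)
W(k) = 0 (W(k) = (4 + 0 + 0²) - 4 = (4 + 0 + 0) - 4 = 4 - 4 = 0)
W((11 + 3)*(-2 - 9))*P = 0*46 = 0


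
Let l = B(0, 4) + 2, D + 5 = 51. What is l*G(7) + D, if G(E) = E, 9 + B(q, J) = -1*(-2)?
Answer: 11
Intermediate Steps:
D = 46 (D = -5 + 51 = 46)
B(q, J) = -7 (B(q, J) = -9 - 1*(-2) = -9 + 2 = -7)
l = -5 (l = -7 + 2 = -5)
l*G(7) + D = -5*7 + 46 = -35 + 46 = 11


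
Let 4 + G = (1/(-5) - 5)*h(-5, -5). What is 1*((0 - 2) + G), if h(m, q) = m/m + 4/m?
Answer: -176/25 ≈ -7.0400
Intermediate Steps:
h(m, q) = 1 + 4/m
G = -126/25 (G = -4 + (1/(-5) - 5)*((4 - 5)/(-5)) = -4 + (-⅕ - 5)*(-⅕*(-1)) = -4 - 26/5*⅕ = -4 - 26/25 = -126/25 ≈ -5.0400)
1*((0 - 2) + G) = 1*((0 - 2) - 126/25) = 1*(-2 - 126/25) = 1*(-176/25) = -176/25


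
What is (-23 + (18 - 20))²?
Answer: 625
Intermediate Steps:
(-23 + (18 - 20))² = (-23 - 2)² = (-25)² = 625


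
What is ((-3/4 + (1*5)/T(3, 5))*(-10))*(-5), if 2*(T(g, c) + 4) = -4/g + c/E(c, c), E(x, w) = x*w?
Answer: -25275/274 ≈ -92.245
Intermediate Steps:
E(x, w) = w*x
T(g, c) = -4 + 1/(2*c) - 2/g (T(g, c) = -4 + (-4/g + c/((c*c)))/2 = -4 + (-4/g + c/(c²))/2 = -4 + (-4/g + c/c²)/2 = -4 + (-4/g + 1/c)/2 = -4 + (1/c - 4/g)/2 = -4 + (1/(2*c) - 2/g) = -4 + 1/(2*c) - 2/g)
((-3/4 + (1*5)/T(3, 5))*(-10))*(-5) = ((-3/4 + (1*5)/(-4 + (½)/5 - 2/3))*(-10))*(-5) = ((-3*¼ + 5/(-4 + (½)*(⅕) - 2*⅓))*(-10))*(-5) = ((-¾ + 5/(-4 + ⅒ - ⅔))*(-10))*(-5) = ((-¾ + 5/(-137/30))*(-10))*(-5) = ((-¾ + 5*(-30/137))*(-10))*(-5) = ((-¾ - 150/137)*(-10))*(-5) = -1011/548*(-10)*(-5) = (5055/274)*(-5) = -25275/274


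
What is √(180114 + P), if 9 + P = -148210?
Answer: √31895 ≈ 178.59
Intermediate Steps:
P = -148219 (P = -9 - 148210 = -148219)
√(180114 + P) = √(180114 - 148219) = √31895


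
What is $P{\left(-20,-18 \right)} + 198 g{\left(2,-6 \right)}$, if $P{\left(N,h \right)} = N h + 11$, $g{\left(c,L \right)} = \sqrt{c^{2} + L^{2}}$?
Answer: $371 + 396 \sqrt{10} \approx 1623.3$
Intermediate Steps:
$g{\left(c,L \right)} = \sqrt{L^{2} + c^{2}}$
$P{\left(N,h \right)} = 11 + N h$
$P{\left(-20,-18 \right)} + 198 g{\left(2,-6 \right)} = \left(11 - -360\right) + 198 \sqrt{\left(-6\right)^{2} + 2^{2}} = \left(11 + 360\right) + 198 \sqrt{36 + 4} = 371 + 198 \sqrt{40} = 371 + 198 \cdot 2 \sqrt{10} = 371 + 396 \sqrt{10}$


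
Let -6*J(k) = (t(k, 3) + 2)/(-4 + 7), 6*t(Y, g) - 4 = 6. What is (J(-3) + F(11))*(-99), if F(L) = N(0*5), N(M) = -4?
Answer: 2497/6 ≈ 416.17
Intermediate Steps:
t(Y, g) = 5/3 (t(Y, g) = ⅔ + (⅙)*6 = ⅔ + 1 = 5/3)
F(L) = -4
J(k) = -11/54 (J(k) = -(5/3 + 2)/(6*(-4 + 7)) = -11/(18*3) = -⅙*11/9 = -11/54)
(J(-3) + F(11))*(-99) = (-11/54 - 4)*(-99) = -227/54*(-99) = 2497/6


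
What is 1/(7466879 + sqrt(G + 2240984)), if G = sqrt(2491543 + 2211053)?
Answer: 1/(7466879 + sqrt(2240984 + 2*sqrt(1175649))) ≈ 1.3390e-7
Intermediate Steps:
G = 2*sqrt(1175649) (G = sqrt(4702596) = 2*sqrt(1175649) ≈ 2168.5)
1/(7466879 + sqrt(G + 2240984)) = 1/(7466879 + sqrt(2*sqrt(1175649) + 2240984)) = 1/(7466879 + sqrt(2240984 + 2*sqrt(1175649)))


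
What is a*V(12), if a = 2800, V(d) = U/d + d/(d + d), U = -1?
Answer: 3500/3 ≈ 1166.7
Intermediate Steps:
V(d) = ½ - 1/d (V(d) = -1/d + d/(d + d) = -1/d + d/((2*d)) = -1/d + d*(1/(2*d)) = -1/d + ½ = ½ - 1/d)
a*V(12) = 2800*((½)*(-2 + 12)/12) = 2800*((½)*(1/12)*10) = 2800*(5/12) = 3500/3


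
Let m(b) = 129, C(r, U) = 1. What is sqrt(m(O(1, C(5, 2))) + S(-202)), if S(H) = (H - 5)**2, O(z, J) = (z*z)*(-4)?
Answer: sqrt(42978) ≈ 207.31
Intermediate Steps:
O(z, J) = -4*z**2 (O(z, J) = z**2*(-4) = -4*z**2)
S(H) = (-5 + H)**2
sqrt(m(O(1, C(5, 2))) + S(-202)) = sqrt(129 + (-5 - 202)**2) = sqrt(129 + (-207)**2) = sqrt(129 + 42849) = sqrt(42978)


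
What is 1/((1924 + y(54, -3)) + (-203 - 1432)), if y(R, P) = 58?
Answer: 1/347 ≈ 0.0028818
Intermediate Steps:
1/((1924 + y(54, -3)) + (-203 - 1432)) = 1/((1924 + 58) + (-203 - 1432)) = 1/(1982 - 1635) = 1/347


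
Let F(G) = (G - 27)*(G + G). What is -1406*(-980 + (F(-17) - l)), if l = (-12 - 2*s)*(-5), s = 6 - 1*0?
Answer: -556776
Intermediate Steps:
s = 6 (s = 6 + 0 = 6)
l = 120 (l = (-12 - 2*6)*(-5) = (-12 - 12)*(-5) = -24*(-5) = 120)
F(G) = 2*G*(-27 + G) (F(G) = (-27 + G)*(2*G) = 2*G*(-27 + G))
-1406*(-980 + (F(-17) - l)) = -1406*(-980 + (2*(-17)*(-27 - 17) - 1*120)) = -1406*(-980 + (2*(-17)*(-44) - 120)) = -1406*(-980 + (1496 - 120)) = -1406*(-980 + 1376) = -1406*396 = -556776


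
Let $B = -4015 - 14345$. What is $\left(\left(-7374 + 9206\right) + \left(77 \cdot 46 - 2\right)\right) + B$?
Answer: $-12988$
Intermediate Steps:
$B = -18360$ ($B = -4015 - 14345 = -18360$)
$\left(\left(-7374 + 9206\right) + \left(77 \cdot 46 - 2\right)\right) + B = \left(\left(-7374 + 9206\right) + \left(77 \cdot 46 - 2\right)\right) - 18360 = \left(1832 + \left(3542 - 2\right)\right) - 18360 = \left(1832 + 3540\right) - 18360 = 5372 - 18360 = -12988$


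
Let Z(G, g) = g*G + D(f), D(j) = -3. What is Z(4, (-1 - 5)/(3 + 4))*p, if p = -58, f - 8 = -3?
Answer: 2610/7 ≈ 372.86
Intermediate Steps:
f = 5 (f = 8 - 3 = 5)
Z(G, g) = -3 + G*g (Z(G, g) = g*G - 3 = G*g - 3 = -3 + G*g)
Z(4, (-1 - 5)/(3 + 4))*p = (-3 + 4*((-1 - 5)/(3 + 4)))*(-58) = (-3 + 4*(-6/7))*(-58) = (-3 - 24/7)*(-58) = -45/7*(-58) = 2610/7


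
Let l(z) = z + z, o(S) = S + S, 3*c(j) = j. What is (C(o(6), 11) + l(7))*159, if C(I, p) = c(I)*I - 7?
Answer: 8745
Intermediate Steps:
c(j) = j/3
o(S) = 2*S
l(z) = 2*z
C(I, p) = -7 + I²/3 (C(I, p) = (I/3)*I - 7 = I²/3 - 7 = -7 + I²/3)
(C(o(6), 11) + l(7))*159 = ((-7 + (2*6)²/3) + 2*7)*159 = ((-7 + (⅓)*12²) + 14)*159 = ((-7 + (⅓)*144) + 14)*159 = ((-7 + 48) + 14)*159 = (41 + 14)*159 = 55*159 = 8745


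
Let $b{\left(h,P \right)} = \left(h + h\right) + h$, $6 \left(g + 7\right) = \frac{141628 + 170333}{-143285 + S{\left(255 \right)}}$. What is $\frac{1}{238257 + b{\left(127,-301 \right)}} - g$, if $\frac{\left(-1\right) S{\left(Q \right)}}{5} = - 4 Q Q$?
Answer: $\frac{960340922276}{138077736585} \approx 6.9551$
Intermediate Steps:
$S{\left(Q \right)} = 20 Q^{2}$ ($S{\left(Q \right)} = - 5 - 4 Q Q = - 5 \left(- 4 Q^{2}\right) = 20 Q^{2}$)
$g = - \frac{16097023}{2314430}$ ($g = -7 + \frac{\left(141628 + 170333\right) \frac{1}{-143285 + 20 \cdot 255^{2}}}{6} = -7 + \frac{311961 \frac{1}{-143285 + 20 \cdot 65025}}{6} = -7 + \frac{311961 \frac{1}{-143285 + 1300500}}{6} = -7 + \frac{311961 \cdot \frac{1}{1157215}}{6} = -7 + \frac{1}{6} \cdot \frac{311961}{1157215} = -7 + \frac{103987}{2314430} = - \frac{16097023}{2314430} \approx -6.9551$)
$b{\left(h,P \right)} = 3 h$ ($b{\left(h,P \right)} = 2 h + h = 3 h$)
$\frac{1}{238257 + b{\left(127,-301 \right)}} - g = \frac{1}{238257 + 3 \cdot 127} - - \frac{16097023}{2314430} = \frac{1}{238257 + 381} + \frac{16097023}{2314430} = \frac{1}{238638} + \frac{16097023}{2314430} = \frac{960340922276}{138077736585}$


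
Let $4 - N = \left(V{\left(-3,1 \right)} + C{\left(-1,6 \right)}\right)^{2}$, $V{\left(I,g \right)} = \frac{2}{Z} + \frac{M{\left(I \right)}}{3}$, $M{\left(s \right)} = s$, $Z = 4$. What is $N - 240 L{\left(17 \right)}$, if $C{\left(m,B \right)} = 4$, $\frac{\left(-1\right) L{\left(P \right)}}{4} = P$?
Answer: $\frac{65247}{4} \approx 16312.0$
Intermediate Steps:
$L{\left(P \right)} = - 4 P$
$V{\left(I,g \right)} = \frac{1}{2} + \frac{I}{3}$ ($V{\left(I,g \right)} = \frac{2}{4} + \frac{I}{3} = 2 \cdot \frac{1}{4} + I \frac{1}{3} = \frac{1}{2} + \frac{I}{3}$)
$N = - \frac{33}{4}$ ($N = 4 - \left(\left(\frac{1}{2} + \frac{1}{3} \left(-3\right)\right) + 4\right)^{2} = 4 - \left(\left(\frac{1}{2} - 1\right) + 4\right)^{2} = 4 - \left(- \frac{1}{2} + 4\right)^{2} = 4 - \left(\frac{7}{2}\right)^{2} = 4 - \frac{49}{4} = - \frac{33}{4} \approx -8.25$)
$N - 240 L{\left(17 \right)} = - \frac{33}{4} - 240 \left(\left(-4\right) 17\right) = - \frac{33}{4} - -16320 = - \frac{33}{4} + 16320 = \frac{65247}{4}$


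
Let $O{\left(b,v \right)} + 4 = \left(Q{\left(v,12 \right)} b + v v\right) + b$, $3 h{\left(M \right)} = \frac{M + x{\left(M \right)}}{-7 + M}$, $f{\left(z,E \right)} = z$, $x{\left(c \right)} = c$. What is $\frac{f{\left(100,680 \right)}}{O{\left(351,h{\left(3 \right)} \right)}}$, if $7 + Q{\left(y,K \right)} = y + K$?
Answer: $\frac{400}{7707} \approx 0.051901$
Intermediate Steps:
$Q{\left(y,K \right)} = -7 + K + y$ ($Q{\left(y,K \right)} = -7 + \left(y + K\right) = -7 + \left(K + y\right) = -7 + K + y$)
$h{\left(M \right)} = \frac{2 M}{3 \left(-7 + M\right)}$ ($h{\left(M \right)} = \frac{\left(M + M\right) \frac{1}{-7 + M}}{3} = \frac{2 M \frac{1}{-7 + M}}{3} = \frac{2 M}{3 \left(-7 + M\right)}$)
$O{\left(b,v \right)} = -4 + b + v^{2} + b \left(5 + v\right)$ ($O{\left(b,v \right)} = -4 + \left(\left(\left(-7 + 12 + v\right) b + v v\right) + b\right) = -4 + \left(\left(\left(5 + v\right) b + v^{2}\right) + b\right) = -4 + \left(\left(b \left(5 + v\right) + v^{2}\right) + b\right) = -4 + \left(\left(v^{2} + b \left(5 + v\right)\right) + b\right) = -4 + \left(b + v^{2} + b \left(5 + v\right)\right) = -4 + b + v^{2} + b \left(5 + v\right)$)
$\frac{f{\left(100,680 \right)}}{O{\left(351,h{\left(3 \right)} \right)}} = \frac{100}{-4 + 351 + \left(\frac{2}{3} \cdot 3 \frac{1}{-7 + 3}\right)^{2} + 351 \left(5 + \frac{2}{3} \cdot 3 \frac{1}{-7 + 3}\right)} = \frac{100}{-4 + 351 + \left(\frac{2}{3} \cdot 3 \frac{1}{-4}\right)^{2} + 351 \left(5 + \frac{2}{3} \cdot 3 \frac{1}{-4}\right)} = \frac{100}{-4 + 351 + \left(\frac{2}{3} \cdot 3 \left(- \frac{1}{4}\right)\right)^{2} + 351 \left(5 + \frac{2}{3} \cdot 3 \left(- \frac{1}{4}\right)\right)} = \frac{100}{-4 + 351 + \left(- \frac{1}{2}\right)^{2} + 351 \left(5 - \frac{1}{2}\right)} = \frac{100}{-4 + 351 + \frac{1}{4} + 351 \cdot \frac{9}{2}} = \frac{100}{-4 + 351 + \frac{1}{4} + \frac{3159}{2}} = \frac{100}{\frac{7707}{4}} = 100 \cdot \frac{4}{7707} = \frac{400}{7707}$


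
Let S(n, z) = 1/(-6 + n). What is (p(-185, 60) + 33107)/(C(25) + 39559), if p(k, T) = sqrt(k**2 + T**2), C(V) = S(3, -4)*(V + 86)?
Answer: 33107/39522 + 5*sqrt(1513)/39522 ≈ 0.84261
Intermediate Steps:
C(V) = -86/3 - V/3 (C(V) = (V + 86)/(-6 + 3) = (86 + V)/(-3) = -(86 + V)/3 = -86/3 - V/3)
p(k, T) = sqrt(T**2 + k**2)
(p(-185, 60) + 33107)/(C(25) + 39559) = (sqrt(60**2 + (-185)**2) + 33107)/((-86/3 - 1/3*25) + 39559) = (sqrt(3600 + 34225) + 33107)/((-86/3 - 25/3) + 39559) = (sqrt(37825) + 33107)/(-37 + 39559) = (5*sqrt(1513) + 33107)/39522 = (33107 + 5*sqrt(1513))*(1/39522) = 33107/39522 + 5*sqrt(1513)/39522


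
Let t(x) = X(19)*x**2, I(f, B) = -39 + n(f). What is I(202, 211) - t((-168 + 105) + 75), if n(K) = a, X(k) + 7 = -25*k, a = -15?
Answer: 69354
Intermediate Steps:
X(k) = -7 - 25*k
n(K) = -15
I(f, B) = -54 (I(f, B) = -39 - 15 = -54)
t(x) = -482*x**2 (t(x) = (-7 - 25*19)*x**2 = (-7 - 475)*x**2 = -482*x**2)
I(202, 211) - t((-168 + 105) + 75) = -54 - (-482)*((-168 + 105) + 75)**2 = -54 - (-482)*(-63 + 75)**2 = -54 - (-482)*12**2 = -54 - (-482)*144 = -54 - 1*(-69408) = -54 + 69408 = 69354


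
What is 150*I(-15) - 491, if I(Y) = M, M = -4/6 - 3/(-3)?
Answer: -441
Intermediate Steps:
M = 1/3 (M = -4*1/6 - 3*(-1/3) = -2/3 + 1 = 1/3 ≈ 0.33333)
I(Y) = 1/3
150*I(-15) - 491 = 150*(1/3) - 491 = 50 - 491 = -441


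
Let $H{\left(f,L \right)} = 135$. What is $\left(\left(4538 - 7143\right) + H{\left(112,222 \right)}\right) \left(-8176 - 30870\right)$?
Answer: $96443620$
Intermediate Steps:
$\left(\left(4538 - 7143\right) + H{\left(112,222 \right)}\right) \left(-8176 - 30870\right) = \left(\left(4538 - 7143\right) + 135\right) \left(-8176 - 30870\right) = \left(-2605 + 135\right) \left(-39046\right) = \left(-2470\right) \left(-39046\right) = 96443620$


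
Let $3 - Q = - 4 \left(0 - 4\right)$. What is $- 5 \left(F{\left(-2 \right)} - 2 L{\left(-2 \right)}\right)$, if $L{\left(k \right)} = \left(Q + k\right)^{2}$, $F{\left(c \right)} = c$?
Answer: $2260$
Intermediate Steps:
$Q = -13$ ($Q = 3 - - 4 \left(0 - 4\right) = 3 - \left(-4\right) \left(-4\right) = 3 - 16 = -13$)
$L{\left(k \right)} = \left(-13 + k\right)^{2}$
$- 5 \left(F{\left(-2 \right)} - 2 L{\left(-2 \right)}\right) = - 5 \left(-2 - 2 \left(-13 - 2\right)^{2}\right) = - 5 \left(-2 - 2 \left(-15\right)^{2}\right) = - 5 \left(-2 - 450\right) = \left(-5\right) \left(-452\right) = 2260$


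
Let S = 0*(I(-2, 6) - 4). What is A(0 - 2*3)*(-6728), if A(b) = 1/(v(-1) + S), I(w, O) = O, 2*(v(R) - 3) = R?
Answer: -13456/5 ≈ -2691.2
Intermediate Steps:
v(R) = 3 + R/2
S = 0 (S = 0*(6 - 4) = 0*2 = 0)
A(b) = ⅖ (A(b) = 1/((3 + (½)*(-1)) + 0) = 1/((3 - ½) + 0) = 1/(5/2 + 0) = 1/(5/2) = ⅖)
A(0 - 2*3)*(-6728) = (⅖)*(-6728) = -13456/5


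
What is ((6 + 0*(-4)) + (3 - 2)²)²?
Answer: 49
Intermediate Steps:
((6 + 0*(-4)) + (3 - 2)²)² = ((6 + 0) + 1²)² = (6 + 1)² = 7² = 49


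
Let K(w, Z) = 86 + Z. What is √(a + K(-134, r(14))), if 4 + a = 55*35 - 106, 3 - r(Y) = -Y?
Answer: √1918 ≈ 43.795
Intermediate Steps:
r(Y) = 3 + Y (r(Y) = 3 - (-1)*Y = 3 + Y)
a = 1815 (a = -4 + (55*35 - 106) = -4 + (1925 - 106) = -4 + 1819 = 1815)
√(a + K(-134, r(14))) = √(1815 + (86 + (3 + 14))) = √(1815 + (86 + 17)) = √(1815 + 103) = √1918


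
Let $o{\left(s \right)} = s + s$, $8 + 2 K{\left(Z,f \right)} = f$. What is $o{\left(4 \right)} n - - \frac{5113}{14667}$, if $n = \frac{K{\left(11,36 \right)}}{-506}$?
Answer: $\frac{472237}{3710751} \approx 0.12726$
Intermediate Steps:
$K{\left(Z,f \right)} = -4 + \frac{f}{2}$
$o{\left(s \right)} = 2 s$
$n = - \frac{7}{253}$ ($n = \frac{-4 + \frac{1}{2} \cdot 36}{-506} = \left(-4 + 18\right) \left(- \frac{1}{506}\right) = 14 \left(- \frac{1}{506}\right) = - \frac{7}{253} \approx -0.027668$)
$o{\left(4 \right)} n - - \frac{5113}{14667} = 2 \cdot 4 \left(- \frac{7}{253}\right) - - \frac{5113}{14667} = 8 \left(- \frac{7}{253}\right) - \left(-5113\right) \frac{1}{14667} = - \frac{56}{253} - - \frac{5113}{14667} = - \frac{56}{253} + \frac{5113}{14667} = \frac{472237}{3710751}$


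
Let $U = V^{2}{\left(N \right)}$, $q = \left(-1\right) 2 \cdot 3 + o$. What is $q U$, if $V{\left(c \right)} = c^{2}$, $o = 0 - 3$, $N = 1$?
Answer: $-9$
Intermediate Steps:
$o = -3$
$q = -9$ ($q = \left(-1\right) 2 \cdot 3 - 3 = \left(-2\right) 3 - 3 = -6 - 3 = -9$)
$U = 1$ ($U = \left(1^{2}\right)^{2} = 1^{2} = 1$)
$q U = \left(-9\right) 1 = -9$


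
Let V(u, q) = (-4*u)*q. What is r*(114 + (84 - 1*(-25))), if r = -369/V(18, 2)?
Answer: 9143/16 ≈ 571.44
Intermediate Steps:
V(u, q) = -4*q*u
r = 41/16 (r = -369/((-4*2*18)) = -369/(-144) = -369*(-1/144) = 41/16 ≈ 2.5625)
r*(114 + (84 - 1*(-25))) = 41*(114 + (84 - 1*(-25)))/16 = 41*(114 + (84 + 25))/16 = 41*(114 + 109)/16 = (41/16)*223 = 9143/16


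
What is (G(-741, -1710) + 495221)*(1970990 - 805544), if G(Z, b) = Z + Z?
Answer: 575426142594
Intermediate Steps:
G(Z, b) = 2*Z
(G(-741, -1710) + 495221)*(1970990 - 805544) = (2*(-741) + 495221)*(1970990 - 805544) = (-1482 + 495221)*1165446 = 493739*1165446 = 575426142594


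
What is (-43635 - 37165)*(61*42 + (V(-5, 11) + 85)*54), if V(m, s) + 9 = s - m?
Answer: -608424000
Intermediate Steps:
V(m, s) = -9 + s - m (V(m, s) = -9 + (s - m) = -9 + s - m)
(-43635 - 37165)*(61*42 + (V(-5, 11) + 85)*54) = (-43635 - 37165)*(61*42 + ((-9 + 11 - 1*(-5)) + 85)*54) = -80800*(2562 + ((-9 + 11 + 5) + 85)*54) = -80800*(2562 + (7 + 85)*54) = -80800*(2562 + 92*54) = -80800*(2562 + 4968) = -80800*7530 = -608424000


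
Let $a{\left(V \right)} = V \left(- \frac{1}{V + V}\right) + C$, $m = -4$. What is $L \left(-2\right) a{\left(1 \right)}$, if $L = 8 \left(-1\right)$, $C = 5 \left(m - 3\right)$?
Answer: $-568$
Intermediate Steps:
$C = -35$ ($C = 5 \left(-4 - 3\right) = 5 \left(-7\right) = -35$)
$L = -8$
$a{\left(V \right)} = - \frac{71}{2}$ ($a{\left(V \right)} = V \left(- \frac{1}{V + V}\right) - 35 = V \left(- \frac{1}{2 V}\right) - 35 = - \frac{1}{2} - 35 = - \frac{71}{2}$)
$L \left(-2\right) a{\left(1 \right)} = \left(-8\right) \left(-2\right) \left(- \frac{71}{2}\right) = 16 \left(- \frac{71}{2}\right) = -568$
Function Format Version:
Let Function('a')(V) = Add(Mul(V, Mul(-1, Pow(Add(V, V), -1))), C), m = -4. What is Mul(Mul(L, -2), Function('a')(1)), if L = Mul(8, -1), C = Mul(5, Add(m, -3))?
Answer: -568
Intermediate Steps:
C = -35 (C = Mul(5, Add(-4, -3)) = Mul(5, -7) = -35)
L = -8
Function('a')(V) = Rational(-71, 2) (Function('a')(V) = Add(Mul(V, Mul(-1, Pow(Add(V, V), -1))), -35) = Add(Mul(V, Mul(-1, Pow(Mul(2, V), -1))), -35) = Add(Mul(V, Mul(-1, Mul(Rational(1, 2), Pow(V, -1)))), -35) = Add(Mul(V, Mul(Rational(-1, 2), Pow(V, -1))), -35) = Add(Rational(-1, 2), -35) = Rational(-71, 2))
Mul(Mul(L, -2), Function('a')(1)) = Mul(Mul(-8, -2), Rational(-71, 2)) = Mul(16, Rational(-71, 2)) = -568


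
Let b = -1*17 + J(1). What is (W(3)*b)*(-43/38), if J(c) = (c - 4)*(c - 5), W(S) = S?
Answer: 645/38 ≈ 16.974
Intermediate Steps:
J(c) = (-5 + c)*(-4 + c) (J(c) = (-4 + c)*(-5 + c) = (-5 + c)*(-4 + c))
b = -5 (b = -1*17 + (20 + 1² - 9*1) = -17 + (20 + 1 - 9) = -17 + 12 = -5)
(W(3)*b)*(-43/38) = (3*(-5))*(-43/38) = -(-645)/38 = -15*(-43/38) = 645/38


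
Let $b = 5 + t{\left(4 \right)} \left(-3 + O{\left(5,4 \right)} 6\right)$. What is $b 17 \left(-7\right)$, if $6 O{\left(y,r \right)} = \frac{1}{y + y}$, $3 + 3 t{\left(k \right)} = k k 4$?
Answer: $\frac{192661}{30} \approx 6422.0$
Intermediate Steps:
$t{\left(k \right)} = -1 + \frac{4 k^{2}}{3}$ ($t{\left(k \right)} = -1 + \frac{k k 4}{3} = -1 + \frac{k^{2} \cdot 4}{3} = -1 + \frac{4 k^{2}}{3}$)
$O{\left(y,r \right)} = \frac{1}{12 y}$ ($O{\left(y,r \right)} = \frac{1}{6 \left(y + y\right)} = \frac{1}{6 \cdot 2 y} = \frac{\frac{1}{2} \frac{1}{y}}{6} = \frac{1}{12 y}$)
$b = - \frac{1619}{30}$ ($b = 5 + \left(-1 + \frac{4 \cdot 4^{2}}{3}\right) \left(-3 + \frac{1}{12 \cdot 5} \cdot 6\right) = 5 + \left(-1 + \frac{4}{3} \cdot 16\right) \left(-3 + \frac{1}{12} \cdot \frac{1}{5} \cdot 6\right) = 5 + \left(-1 + \frac{64}{3}\right) \left(-3 + \frac{1}{60} \cdot 6\right) = 5 + \frac{61 \left(-3 + \frac{1}{10}\right)}{3} = 5 + \frac{61}{3} \left(- \frac{29}{10}\right) = 5 - \frac{1769}{30} = - \frac{1619}{30} \approx -53.967$)
$b 17 \left(-7\right) = \left(- \frac{1619}{30}\right) 17 \left(-7\right) = \left(- \frac{27523}{30}\right) \left(-7\right) = \frac{192661}{30}$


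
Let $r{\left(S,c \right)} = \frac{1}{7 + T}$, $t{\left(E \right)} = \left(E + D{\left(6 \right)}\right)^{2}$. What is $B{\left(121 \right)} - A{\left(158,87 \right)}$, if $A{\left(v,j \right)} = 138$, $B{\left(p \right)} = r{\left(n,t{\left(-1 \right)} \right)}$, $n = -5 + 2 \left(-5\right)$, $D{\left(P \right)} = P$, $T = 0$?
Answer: $- \frac{965}{7} \approx -137.86$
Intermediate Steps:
$t{\left(E \right)} = \left(6 + E\right)^{2}$ ($t{\left(E \right)} = \left(E + 6\right)^{2} = \left(6 + E\right)^{2}$)
$n = -15$ ($n = -5 - 10 = -15$)
$r{\left(S,c \right)} = \frac{1}{7}$ ($r{\left(S,c \right)} = \frac{1}{7 + 0} = \frac{1}{7}$)
$B{\left(p \right)} = \frac{1}{7}$
$B{\left(121 \right)} - A{\left(158,87 \right)} = \frac{1}{7} - 138 = - \frac{965}{7}$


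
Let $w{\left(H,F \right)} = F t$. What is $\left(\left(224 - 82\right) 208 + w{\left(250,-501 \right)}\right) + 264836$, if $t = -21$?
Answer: $304893$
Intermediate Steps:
$w{\left(H,F \right)} = - 21 F$ ($w{\left(H,F \right)} = F \left(-21\right) = - 21 F$)
$\left(\left(224 - 82\right) 208 + w{\left(250,-501 \right)}\right) + 264836 = \left(\left(224 - 82\right) 208 - -10521\right) + 264836 = \left(142 \cdot 208 + 10521\right) + 264836 = \left(29536 + 10521\right) + 264836 = 40057 + 264836 = 304893$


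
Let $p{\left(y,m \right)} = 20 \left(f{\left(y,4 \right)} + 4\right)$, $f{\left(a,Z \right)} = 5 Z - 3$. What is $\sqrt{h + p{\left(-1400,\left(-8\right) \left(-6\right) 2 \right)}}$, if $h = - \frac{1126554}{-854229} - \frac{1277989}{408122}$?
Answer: $\frac{\sqrt{5647510869687605083259094}}{116209882646} \approx 20.45$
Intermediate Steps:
$f{\left(a,Z \right)} = -3 + 5 Z$
$p{\left(y,m \right)} = 420$ ($p{\left(y,m \right)} = 20 \left(\left(-3 + 5 \cdot 4\right) + 4\right) = 20 \left(\left(-3 + 20\right) + 4\right) = 20 \left(17 + 4\right) = 20 \cdot 21 = 420$)
$h = - \frac{210641264631}{116209882646}$ ($h = \left(-1126554\right) \left(- \frac{1}{854229}\right) - \frac{1277989}{408122} = \frac{375518}{284743} - \frac{1277989}{408122} = - \frac{210641264631}{116209882646} \approx -1.8126$)
$\sqrt{h + p{\left(-1400,\left(-8\right) \left(-6\right) 2 \right)}} = \sqrt{- \frac{210641264631}{116209882646} + 420} = \sqrt{\frac{48597509446689}{116209882646}} = \frac{\sqrt{5647510869687605083259094}}{116209882646}$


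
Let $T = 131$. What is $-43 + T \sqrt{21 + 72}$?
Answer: $-43 + 131 \sqrt{93} \approx 1220.3$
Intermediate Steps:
$-43 + T \sqrt{21 + 72} = -43 + 131 \sqrt{21 + 72} = -43 + 131 \sqrt{93}$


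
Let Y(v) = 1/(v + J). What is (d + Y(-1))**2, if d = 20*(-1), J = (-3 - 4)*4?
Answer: 337561/841 ≈ 401.38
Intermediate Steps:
J = -28 (J = -7*4 = -28)
Y(v) = 1/(-28 + v) (Y(v) = 1/(v - 28) = 1/(-28 + v))
d = -20
(d + Y(-1))**2 = (-20 + 1/(-28 - 1))**2 = (-20 + 1/(-29))**2 = (-20 - 1/29)**2 = (-581/29)**2 = 337561/841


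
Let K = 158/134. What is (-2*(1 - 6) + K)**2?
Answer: 561001/4489 ≈ 124.97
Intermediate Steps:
K = 79/67 (K = 158*(1/134) = 79/67 ≈ 1.1791)
(-2*(1 - 6) + K)**2 = (-2*(1 - 6) + 79/67)**2 = (-2*(-5) + 79/67)**2 = (10 + 79/67)**2 = (749/67)**2 = 561001/4489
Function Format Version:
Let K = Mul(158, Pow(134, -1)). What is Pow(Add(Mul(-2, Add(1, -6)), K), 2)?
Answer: Rational(561001, 4489) ≈ 124.97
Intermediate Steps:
K = Rational(79, 67) (K = Mul(158, Rational(1, 134)) = Rational(79, 67) ≈ 1.1791)
Pow(Add(Mul(-2, Add(1, -6)), K), 2) = Pow(Add(Mul(-2, Add(1, -6)), Rational(79, 67)), 2) = Pow(Add(Mul(-2, -5), Rational(79, 67)), 2) = Pow(Add(10, Rational(79, 67)), 2) = Pow(Rational(749, 67), 2) = Rational(561001, 4489)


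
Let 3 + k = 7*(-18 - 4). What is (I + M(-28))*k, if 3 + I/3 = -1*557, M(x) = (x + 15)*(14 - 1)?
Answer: 290293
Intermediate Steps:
M(x) = 195 + 13*x (M(x) = (15 + x)*13 = 195 + 13*x)
I = -1680 (I = -9 + 3*(-1*557) = -9 + 3*(-557) = -9 - 1671 = -1680)
k = -157 (k = -3 + 7*(-18 - 4) = -3 + 7*(-22) = -3 - 154 = -157)
(I + M(-28))*k = (-1680 + (195 + 13*(-28)))*(-157) = (-1680 + (195 - 364))*(-157) = (-1680 - 169)*(-157) = -1849*(-157) = 290293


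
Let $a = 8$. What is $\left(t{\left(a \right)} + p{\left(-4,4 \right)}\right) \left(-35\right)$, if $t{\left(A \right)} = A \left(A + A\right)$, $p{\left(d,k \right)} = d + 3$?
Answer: $-4445$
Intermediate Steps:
$p{\left(d,k \right)} = 3 + d$
$t{\left(A \right)} = 2 A^{2}$ ($t{\left(A \right)} = A 2 A = 2 A^{2}$)
$\left(t{\left(a \right)} + p{\left(-4,4 \right)}\right) \left(-35\right) = \left(2 \cdot 8^{2} + \left(3 - 4\right)\right) \left(-35\right) = \left(2 \cdot 64 - 1\right) \left(-35\right) = \left(128 - 1\right) \left(-35\right) = 127 \left(-35\right) = -4445$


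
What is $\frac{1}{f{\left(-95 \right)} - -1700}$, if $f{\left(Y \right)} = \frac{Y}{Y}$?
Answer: $\frac{1}{1701} \approx 0.00058789$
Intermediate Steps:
$f{\left(Y \right)} = 1$
$\frac{1}{f{\left(-95 \right)} - -1700} = \frac{1}{1 - -1700} = \frac{1}{1 + 1700} = \frac{1}{1701}$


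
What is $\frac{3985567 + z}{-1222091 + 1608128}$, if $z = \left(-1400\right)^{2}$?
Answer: $\frac{5945567}{386037} \approx 15.402$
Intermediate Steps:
$z = 1960000$
$\frac{3985567 + z}{-1222091 + 1608128} = \frac{3985567 + 1960000}{-1222091 + 1608128} = \frac{5945567}{386037}$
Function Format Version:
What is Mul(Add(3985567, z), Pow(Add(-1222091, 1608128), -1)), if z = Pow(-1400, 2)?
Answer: Rational(5945567, 386037) ≈ 15.402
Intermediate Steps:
z = 1960000
Mul(Add(3985567, z), Pow(Add(-1222091, 1608128), -1)) = Mul(Add(3985567, 1960000), Pow(Add(-1222091, 1608128), -1)) = Mul(5945567, Pow(386037, -1)) = Mul(5945567, Rational(1, 386037)) = Rational(5945567, 386037)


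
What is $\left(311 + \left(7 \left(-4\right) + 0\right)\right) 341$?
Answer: $96503$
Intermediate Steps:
$\left(311 + \left(7 \left(-4\right) + 0\right)\right) 341 = \left(311 + \left(-28 + 0\right)\right) 341 = \left(311 - 28\right) 341 = 283 \cdot 341 = 96503$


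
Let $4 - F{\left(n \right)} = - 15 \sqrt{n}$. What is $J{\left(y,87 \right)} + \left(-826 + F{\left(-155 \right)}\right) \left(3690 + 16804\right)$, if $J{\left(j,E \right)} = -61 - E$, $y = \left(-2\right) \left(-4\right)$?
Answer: $-16846216 + 307410 i \sqrt{155} \approx -1.6846 \cdot 10^{7} + 3.8272 \cdot 10^{6} i$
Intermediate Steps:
$y = 8$
$F{\left(n \right)} = 4 + 15 \sqrt{n}$ ($F{\left(n \right)} = 4 - - 15 \sqrt{n} = 4 + 15 \sqrt{n}$)
$J{\left(y,87 \right)} + \left(-826 + F{\left(-155 \right)}\right) \left(3690 + 16804\right) = \left(-61 - 87\right) + \left(-826 + \left(4 + 15 \sqrt{-155}\right)\right) \left(3690 + 16804\right) = \left(-61 - 87\right) + \left(-826 + \left(4 + 15 i \sqrt{155}\right)\right) 20494 = -148 + \left(-826 + \left(4 + 15 i \sqrt{155}\right)\right) 20494 = -148 + \left(-822 + 15 i \sqrt{155}\right) 20494 = -148 - \left(16846068 - 307410 i \sqrt{155}\right) = -16846216 + 307410 i \sqrt{155}$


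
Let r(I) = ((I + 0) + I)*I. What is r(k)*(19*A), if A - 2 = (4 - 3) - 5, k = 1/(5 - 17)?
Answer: -19/36 ≈ -0.52778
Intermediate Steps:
k = -1/12 (k = 1/(-12) = -1/12 ≈ -0.083333)
A = -2 (A = 2 + ((4 - 3) - 5) = 2 + (1 - 5) = 2 - 4 = -2)
r(I) = 2*I² (r(I) = (I + I)*I = (2*I)*I = 2*I²)
r(k)*(19*A) = (2*(-1/12)²)*(19*(-2)) = (2*(1/144))*(-38) = (1/72)*(-38) = -19/36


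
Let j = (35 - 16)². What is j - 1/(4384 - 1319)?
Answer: 1106464/3065 ≈ 361.00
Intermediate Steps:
j = 361 (j = 19² = 361)
j - 1/(4384 - 1319) = 361 - 1/(4384 - 1319) = 361 - 1/3065 = 1106464/3065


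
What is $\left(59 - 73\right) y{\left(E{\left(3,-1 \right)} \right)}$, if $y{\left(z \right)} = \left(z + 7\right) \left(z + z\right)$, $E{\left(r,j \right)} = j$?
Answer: $168$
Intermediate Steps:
$y{\left(z \right)} = 2 z \left(7 + z\right)$ ($y{\left(z \right)} = \left(7 + z\right) 2 z = 2 z \left(7 + z\right)$)
$\left(59 - 73\right) y{\left(E{\left(3,-1 \right)} \right)} = \left(59 - 73\right) 2 \left(-1\right) \left(7 - 1\right) = - 14 \cdot 2 \left(-1\right) 6 = \left(-14\right) \left(-12\right) = 168$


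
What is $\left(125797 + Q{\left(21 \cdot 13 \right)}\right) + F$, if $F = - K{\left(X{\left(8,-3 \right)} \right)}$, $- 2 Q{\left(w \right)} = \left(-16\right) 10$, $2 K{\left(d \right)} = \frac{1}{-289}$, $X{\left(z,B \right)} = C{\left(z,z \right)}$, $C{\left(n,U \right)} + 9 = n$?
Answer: $\frac{72756907}{578} \approx 1.2588 \cdot 10^{5}$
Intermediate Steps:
$C{\left(n,U \right)} = -9 + n$
$X{\left(z,B \right)} = -9 + z$
$K{\left(d \right)} = - \frac{1}{578}$ ($K{\left(d \right)} = \frac{1}{2 \left(-289\right)} = \frac{1}{2} \left(- \frac{1}{289}\right) = - \frac{1}{578}$)
$Q{\left(w \right)} = 80$ ($Q{\left(w \right)} = - \frac{\left(-16\right) 10}{2} = \left(- \frac{1}{2}\right) \left(-160\right) = 80$)
$F = \frac{1}{578}$ ($F = \left(-1\right) \left(- \frac{1}{578}\right) = \frac{1}{578} \approx 0.0017301$)
$\left(125797 + Q{\left(21 \cdot 13 \right)}\right) + F = \left(125797 + 80\right) + \frac{1}{578} = 125877 + \frac{1}{578} = \frac{72756907}{578}$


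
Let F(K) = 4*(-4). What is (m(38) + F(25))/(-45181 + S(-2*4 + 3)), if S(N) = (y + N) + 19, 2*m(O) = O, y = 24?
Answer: -3/45143 ≈ -6.6455e-5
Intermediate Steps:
F(K) = -16
m(O) = O/2
S(N) = 43 + N (S(N) = (24 + N) + 19 = 43 + N)
(m(38) + F(25))/(-45181 + S(-2*4 + 3)) = ((½)*38 - 16)/(-45181 + (43 + (-2*4 + 3))) = (19 - 16)/(-45181 + (43 + (-8 + 3))) = 3/(-45181 + (43 - 5)) = 3/(-45181 + 38) = 3/(-45143) = 3*(-1/45143) = -3/45143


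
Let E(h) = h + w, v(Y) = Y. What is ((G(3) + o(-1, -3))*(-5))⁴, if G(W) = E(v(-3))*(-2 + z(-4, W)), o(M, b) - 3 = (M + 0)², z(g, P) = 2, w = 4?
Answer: 160000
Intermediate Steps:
E(h) = 4 + h (E(h) = h + 4 = 4 + h)
o(M, b) = 3 + M² (o(M, b) = 3 + (M + 0)² = 3 + M²)
G(W) = 0 (G(W) = (4 - 3)*(-2 + 2) = 1*0 = 0)
((G(3) + o(-1, -3))*(-5))⁴ = ((0 + (3 + (-1)²))*(-5))⁴ = ((0 + (3 + 1))*(-5))⁴ = ((0 + 4)*(-5))⁴ = (4*(-5))⁴ = (-20)⁴ = 160000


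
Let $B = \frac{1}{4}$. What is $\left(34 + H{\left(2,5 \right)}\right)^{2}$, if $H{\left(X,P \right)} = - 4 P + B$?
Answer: $\frac{3249}{16} \approx 203.06$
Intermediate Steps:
$B = \frac{1}{4} \approx 0.25$
$H{\left(X,P \right)} = \frac{1}{4} - 4 P$ ($H{\left(X,P \right)} = - 4 P + \frac{1}{4} = \frac{1}{4} - 4 P$)
$\left(34 + H{\left(2,5 \right)}\right)^{2} = \left(34 + \left(\frac{1}{4} - 20\right)\right)^{2} = \left(34 - \frac{79}{4}\right)^{2} = \left(\frac{57}{4}\right)^{2} = \frac{3249}{16}$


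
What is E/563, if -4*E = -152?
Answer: 38/563 ≈ 0.067496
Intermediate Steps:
E = 38 (E = -¼*(-152) = 38)
E/563 = 38/563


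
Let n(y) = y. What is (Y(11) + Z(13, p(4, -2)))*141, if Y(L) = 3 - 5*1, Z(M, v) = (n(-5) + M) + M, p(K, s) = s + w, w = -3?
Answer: 2679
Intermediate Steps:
p(K, s) = -3 + s (p(K, s) = s - 3 = -3 + s)
Z(M, v) = -5 + 2*M (Z(M, v) = (-5 + M) + M = -5 + 2*M)
Y(L) = -2 (Y(L) = 3 - 5 = -2)
(Y(11) + Z(13, p(4, -2)))*141 = (-2 + (-5 + 2*13))*141 = (-2 + (-5 + 26))*141 = (-2 + 21)*141 = 19*141 = 2679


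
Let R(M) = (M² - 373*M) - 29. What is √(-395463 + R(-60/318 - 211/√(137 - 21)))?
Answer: √(-3732900071451 + 12835422446*√29)/3074 ≈ 622.67*I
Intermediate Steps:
R(M) = -29 + M² - 373*M
√(-395463 + R(-60/318 - 211/√(137 - 21))) = √(-395463 + (-29 + (-60/318 - 211/√(137 - 21))² - 373*(-60/318 - 211/√(137 - 21)))) = √(-395463 + (-29 + (-60*1/318 - 211*√29/58)² - 373*(-60*1/318 - 211*√29/58))) = √(-395463 + (-29 + (-10/53 - 211*√29/58)² - 373*(-10/53 - 211*√29/58))) = √(-395463 + (-29 + (-10/53 - 211*√29/58)² + (3730/53 + 78703*√29/58))) = √(-395463 + (2193/53 + (-10/53 - 211*√29/58)² + 78703*√29/58)) = √(-20957346/53 + (-10/53 - 211*√29/58)² + 78703*√29/58)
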